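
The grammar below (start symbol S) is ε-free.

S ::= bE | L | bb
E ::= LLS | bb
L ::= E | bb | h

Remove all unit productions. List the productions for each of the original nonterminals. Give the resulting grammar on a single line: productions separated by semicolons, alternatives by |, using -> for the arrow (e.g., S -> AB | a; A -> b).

S -> h | bE | bb | LLS; E -> bb | LLS; L -> h | bb | LLS

Unit productions: L->E, S->L.
Unit pairs (A ⇒* B via units): (L,E), (S,E), (S,L).
S: inherits non-unit rules of {E, L, S} → LLS | bE | bb | h.
E: inherits non-unit rules of {E} → LLS | bb.
L: inherits non-unit rules of {E, L} → LLS | bb | h.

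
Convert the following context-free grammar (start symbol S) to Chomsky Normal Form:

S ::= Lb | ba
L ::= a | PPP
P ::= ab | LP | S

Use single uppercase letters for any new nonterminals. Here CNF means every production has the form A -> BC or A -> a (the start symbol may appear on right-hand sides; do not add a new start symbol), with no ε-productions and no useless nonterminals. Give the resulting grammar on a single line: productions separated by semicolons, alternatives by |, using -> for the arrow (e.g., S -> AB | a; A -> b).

No ε-productions.
After unit-elimination: S -> Lb | ba; L -> a | PPP; P -> LP | Lb | ab | ba.
TERM: introduce B -> a, A -> b and substitute in every rule of length ≥2.
BIN: L -> PPP becomes L -> PC, C -> PP.

S -> AB | LA; A -> b; B -> a; C -> PP; L -> a | PC; P -> AB | BA | LA | LP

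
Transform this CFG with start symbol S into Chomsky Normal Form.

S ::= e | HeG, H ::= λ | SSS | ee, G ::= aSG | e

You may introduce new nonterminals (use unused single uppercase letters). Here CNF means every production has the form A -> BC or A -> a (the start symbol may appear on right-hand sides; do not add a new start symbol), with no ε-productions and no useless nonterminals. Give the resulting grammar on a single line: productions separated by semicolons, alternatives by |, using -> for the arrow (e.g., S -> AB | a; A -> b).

S -> e | BG | HE; A -> a; B -> e; C -> SG; D -> SS; E -> BG; G -> e | AC; H -> BB | SD

Nullable: {H}; after ε-elimination: S -> e | eG | HeG; G -> e | aSG; H -> ee | SSS.
No unit productions to eliminate.
TERM: introduce A -> a, B -> e and substitute in every rule of length ≥2.
BIN: G -> ASG becomes G -> AC, C -> SG; H -> SSS becomes H -> SD, D -> SS; S -> HBG becomes S -> HE, E -> BG.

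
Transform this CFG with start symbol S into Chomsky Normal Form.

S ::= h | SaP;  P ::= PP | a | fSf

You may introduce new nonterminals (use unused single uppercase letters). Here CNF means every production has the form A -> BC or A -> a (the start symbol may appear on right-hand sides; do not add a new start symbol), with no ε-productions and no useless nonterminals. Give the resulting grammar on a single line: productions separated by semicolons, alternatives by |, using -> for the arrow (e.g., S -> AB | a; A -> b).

S -> h | SD; A -> f; B -> a; C -> SA; D -> BP; P -> a | AC | PP

No ε-productions.
No unit productions to eliminate.
TERM: introduce B -> a, A -> f and substitute in every rule of length ≥2.
BIN: P -> ASA becomes P -> AC, C -> SA; S -> SBP becomes S -> SD, D -> BP.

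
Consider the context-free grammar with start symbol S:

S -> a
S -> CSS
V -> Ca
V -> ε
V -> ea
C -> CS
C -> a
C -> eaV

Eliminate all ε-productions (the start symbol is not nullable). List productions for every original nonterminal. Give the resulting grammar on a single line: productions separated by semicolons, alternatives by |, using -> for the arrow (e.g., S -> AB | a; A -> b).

S -> a | CSS; C -> a | CS | ea | eaV; V -> Ca | ea

Nullable set: {V}.
C -> eaV: V nullable, giving ea | eaV.
Drop V -> ε.
Unchanged (no nullable symbols): S -> CSS; S -> a; C -> CS; C -> a; V -> Ca; V -> ea.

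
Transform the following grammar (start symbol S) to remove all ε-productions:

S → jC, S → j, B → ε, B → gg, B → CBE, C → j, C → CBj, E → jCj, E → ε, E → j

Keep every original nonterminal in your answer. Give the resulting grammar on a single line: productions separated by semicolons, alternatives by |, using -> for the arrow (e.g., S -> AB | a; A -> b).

Nullable set: {B, E}.
Drop B -> ε.
B -> CBE: B, E nullable, giving C | CB | CBE | CE.
C -> CBj: B nullable, giving CBj | Cj.
Drop E -> ε.
Unchanged (no nullable symbols): S -> j; S -> jC; B -> gg; C -> j; E -> j; E -> jCj.

S -> j | jC; B -> C | CB | CE | gg | CBE; C -> j | Cj | CBj; E -> j | jCj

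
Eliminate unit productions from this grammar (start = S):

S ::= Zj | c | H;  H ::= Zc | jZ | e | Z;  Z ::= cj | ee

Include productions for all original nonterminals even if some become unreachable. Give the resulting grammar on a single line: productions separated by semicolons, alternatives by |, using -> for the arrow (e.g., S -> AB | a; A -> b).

S -> c | e | Zc | Zj | cj | ee | jZ; H -> e | Zc | cj | ee | jZ; Z -> cj | ee

Unit productions: H->Z, S->H.
Unit pairs (A ⇒* B via units): (H,Z), (S,H), (S,Z).
S: inherits non-unit rules of {H, S, Z} → Zc | Zj | c | cj | e | ee | jZ.
H: inherits non-unit rules of {H, Z} → Zc | cj | e | ee | jZ.
Z: inherits non-unit rules of {Z} → cj | ee.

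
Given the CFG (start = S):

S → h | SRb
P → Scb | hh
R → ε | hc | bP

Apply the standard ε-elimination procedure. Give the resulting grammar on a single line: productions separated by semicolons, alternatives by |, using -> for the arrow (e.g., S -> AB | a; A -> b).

Nullable set: {R}.
S -> SRb: R nullable, giving SRb | Sb.
Drop R -> ε.
Unchanged (no nullable symbols): S -> h; P -> Scb; P -> hh; R -> bP; R -> hc.

S -> h | Sb | SRb; P -> hh | Scb; R -> bP | hc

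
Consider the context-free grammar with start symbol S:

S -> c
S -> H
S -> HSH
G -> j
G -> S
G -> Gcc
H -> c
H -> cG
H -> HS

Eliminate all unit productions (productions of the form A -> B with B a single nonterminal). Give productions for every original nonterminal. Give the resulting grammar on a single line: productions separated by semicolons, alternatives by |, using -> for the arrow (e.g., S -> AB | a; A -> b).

S -> c | HS | cG | HSH; G -> c | j | HS | cG | Gcc | HSH; H -> c | HS | cG

Unit productions: G->S, S->H.
Unit pairs (A ⇒* B via units): (G,H), (G,S), (S,H).
S: inherits non-unit rules of {H, S} → HS | HSH | c | cG.
G: inherits non-unit rules of {G, H, S} → Gcc | HS | HSH | c | cG | j.
H: inherits non-unit rules of {H} → HS | c | cG.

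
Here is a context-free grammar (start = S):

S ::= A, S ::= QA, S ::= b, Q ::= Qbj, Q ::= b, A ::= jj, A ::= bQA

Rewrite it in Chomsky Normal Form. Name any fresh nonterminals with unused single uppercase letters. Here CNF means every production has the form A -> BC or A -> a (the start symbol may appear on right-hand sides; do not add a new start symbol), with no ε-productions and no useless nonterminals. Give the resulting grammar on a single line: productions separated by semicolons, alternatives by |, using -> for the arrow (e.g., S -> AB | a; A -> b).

S -> b | BF | CC | QA; A -> BD | CC; B -> b; C -> j; D -> QA; E -> BC; F -> QA; Q -> b | QE

No ε-productions.
After unit-elimination: S -> b | QA | jj | bQA; A -> jj | bQA; Q -> b | Qbj.
TERM: introduce B -> b, C -> j and substitute in every rule of length ≥2.
BIN: A -> BQA becomes A -> BD, D -> QA; Q -> QBC becomes Q -> QE, E -> BC; S -> BQA becomes S -> BF, F -> QA.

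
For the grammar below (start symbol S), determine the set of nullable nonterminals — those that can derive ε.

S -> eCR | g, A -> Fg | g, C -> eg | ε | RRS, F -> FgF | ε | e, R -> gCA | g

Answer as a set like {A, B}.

{C, F}

Directly nullable (have an ε-rule): {C, F}.
Not nullable: A, R, S — each has a terminal in every rule's right-hand side or depends on a non-nullable symbol.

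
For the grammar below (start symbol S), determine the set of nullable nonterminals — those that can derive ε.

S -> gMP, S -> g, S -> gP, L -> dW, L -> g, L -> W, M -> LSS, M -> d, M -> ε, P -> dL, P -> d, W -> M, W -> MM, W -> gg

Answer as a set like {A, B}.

{L, M, W}

Directly nullable (have an ε-rule): {M}.
W is nullable via W -> M (every symbol on the right is already known nullable).
L is nullable via L -> W (every symbol on the right is already known nullable).
Not nullable: P, S — each has a terminal in every rule's right-hand side or depends on a non-nullable symbol.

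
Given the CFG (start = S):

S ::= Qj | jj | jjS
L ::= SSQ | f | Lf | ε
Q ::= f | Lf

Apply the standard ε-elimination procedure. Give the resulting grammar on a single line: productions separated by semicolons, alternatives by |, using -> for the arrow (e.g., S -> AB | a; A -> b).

S -> Qj | jj | jjS; L -> f | Lf | SSQ; Q -> f | Lf

Nullable set: {L}.
Drop L -> ε.
L -> Lf: L nullable, giving Lf | f.
Q -> Lf: L nullable, giving Lf | f.
Unchanged (no nullable symbols): S -> Qj; S -> jj; S -> jjS; L -> SSQ; L -> f; Q -> f.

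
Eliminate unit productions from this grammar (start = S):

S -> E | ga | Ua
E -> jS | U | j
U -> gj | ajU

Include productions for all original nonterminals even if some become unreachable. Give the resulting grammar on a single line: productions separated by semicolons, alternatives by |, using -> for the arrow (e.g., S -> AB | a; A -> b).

Unit productions: E->U, S->E.
Unit pairs (A ⇒* B via units): (E,U), (S,E), (S,U).
S: inherits non-unit rules of {E, S, U} → Ua | ajU | ga | gj | j | jS.
E: inherits non-unit rules of {E, U} → ajU | gj | j | jS.
U: inherits non-unit rules of {U} → ajU | gj.

S -> j | Ua | ga | gj | jS | ajU; E -> j | gj | jS | ajU; U -> gj | ajU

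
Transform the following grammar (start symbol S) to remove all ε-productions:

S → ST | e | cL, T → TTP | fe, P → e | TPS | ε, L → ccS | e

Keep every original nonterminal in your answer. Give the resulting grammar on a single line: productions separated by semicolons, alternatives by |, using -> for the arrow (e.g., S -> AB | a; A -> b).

Nullable set: {P}.
Drop P -> ε.
P -> TPS: P nullable, giving TPS | TS.
T -> TTP: P nullable, giving TT | TTP.
Unchanged (no nullable symbols): S -> ST; S -> cL; S -> e; L -> ccS; L -> e; P -> e; T -> fe.

S -> e | ST | cL; L -> e | ccS; P -> e | TS | TPS; T -> TT | fe | TTP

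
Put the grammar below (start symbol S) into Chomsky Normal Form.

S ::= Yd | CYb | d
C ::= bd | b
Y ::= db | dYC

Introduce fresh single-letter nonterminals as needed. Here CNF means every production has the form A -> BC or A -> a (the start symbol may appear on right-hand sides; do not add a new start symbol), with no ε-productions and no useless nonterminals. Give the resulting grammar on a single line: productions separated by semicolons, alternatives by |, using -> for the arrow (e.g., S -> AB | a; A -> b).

No ε-productions.
No unit productions to eliminate.
TERM: introduce A -> b, B -> d and substitute in every rule of length ≥2.
BIN: S -> CYA becomes S -> CD, D -> YA; Y -> BYC becomes Y -> BE, E -> YC.

S -> d | CD | YB; A -> b; B -> d; C -> b | AB; D -> YA; E -> YC; Y -> BA | BE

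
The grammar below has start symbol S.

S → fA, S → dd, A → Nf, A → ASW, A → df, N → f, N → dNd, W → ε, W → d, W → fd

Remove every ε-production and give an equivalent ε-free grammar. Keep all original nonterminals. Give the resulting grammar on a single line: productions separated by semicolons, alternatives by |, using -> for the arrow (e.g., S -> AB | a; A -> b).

Nullable set: {W}.
A -> ASW: W nullable, giving AS | ASW.
Drop W -> ε.
Unchanged (no nullable symbols): S -> dd; S -> fA; A -> Nf; A -> df; N -> dNd; N -> f; W -> d; W -> fd.

S -> dd | fA; A -> AS | Nf | df | ASW; N -> f | dNd; W -> d | fd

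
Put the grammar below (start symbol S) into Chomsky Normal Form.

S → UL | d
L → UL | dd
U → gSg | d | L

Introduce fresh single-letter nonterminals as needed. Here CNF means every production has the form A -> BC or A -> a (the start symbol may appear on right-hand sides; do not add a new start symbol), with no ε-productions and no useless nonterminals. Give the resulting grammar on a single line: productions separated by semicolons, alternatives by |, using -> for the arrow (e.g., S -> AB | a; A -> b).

S -> d | UL; A -> d; B -> g; C -> SB; L -> AA | UL; U -> d | AA | BC | UL

No ε-productions.
After unit-elimination: S -> d | UL; L -> UL | dd; U -> d | UL | dd | gSg.
TERM: introduce A -> d, B -> g and substitute in every rule of length ≥2.
BIN: U -> BSB becomes U -> BC, C -> SB.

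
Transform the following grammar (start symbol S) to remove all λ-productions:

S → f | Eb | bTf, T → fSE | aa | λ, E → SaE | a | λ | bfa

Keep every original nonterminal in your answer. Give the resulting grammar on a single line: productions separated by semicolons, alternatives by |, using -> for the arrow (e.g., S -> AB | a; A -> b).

S -> b | f | Eb | bf | bTf; E -> a | Sa | SaE | bfa; T -> aa | fS | fSE

Nullable set: {E, T}.
S -> Eb: E nullable, giving Eb | b.
S -> bTf: T nullable, giving bTf | bf.
Drop E -> λ.
E -> SaE: E nullable, giving Sa | SaE.
Drop T -> λ.
T -> fSE: E nullable, giving fS | fSE.
Unchanged (no nullable symbols): S -> f; E -> a; E -> bfa; T -> aa.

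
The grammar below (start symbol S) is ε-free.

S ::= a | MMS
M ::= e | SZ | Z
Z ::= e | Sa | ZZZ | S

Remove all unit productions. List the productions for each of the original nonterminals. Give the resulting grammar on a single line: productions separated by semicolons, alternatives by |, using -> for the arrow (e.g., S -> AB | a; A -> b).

Unit productions: M->Z, Z->S.
Unit pairs (A ⇒* B via units): (M,S), (M,Z), (Z,S).
S: inherits non-unit rules of {S} → MMS | a.
M: inherits non-unit rules of {M, S, Z} → MMS | SZ | Sa | ZZZ | a | e.
Z: inherits non-unit rules of {S, Z} → MMS | Sa | ZZZ | a | e.

S -> a | MMS; M -> a | e | SZ | Sa | MMS | ZZZ; Z -> a | e | Sa | MMS | ZZZ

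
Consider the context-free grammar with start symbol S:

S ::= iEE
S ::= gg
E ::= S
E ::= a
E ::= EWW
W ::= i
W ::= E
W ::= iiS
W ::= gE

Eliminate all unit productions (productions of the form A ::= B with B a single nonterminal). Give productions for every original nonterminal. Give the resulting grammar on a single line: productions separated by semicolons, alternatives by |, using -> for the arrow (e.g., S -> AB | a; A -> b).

S -> gg | iEE; E -> a | gg | EWW | iEE; W -> a | i | gE | gg | EWW | iEE | iiS

Unit productions: E->S, W->E.
Unit pairs (A ⇒* B via units): (E,S), (W,E), (W,S).
S: inherits non-unit rules of {S} → gg | iEE.
E: inherits non-unit rules of {E, S} → EWW | a | gg | iEE.
W: inherits non-unit rules of {E, S, W} → EWW | a | gE | gg | i | iEE | iiS.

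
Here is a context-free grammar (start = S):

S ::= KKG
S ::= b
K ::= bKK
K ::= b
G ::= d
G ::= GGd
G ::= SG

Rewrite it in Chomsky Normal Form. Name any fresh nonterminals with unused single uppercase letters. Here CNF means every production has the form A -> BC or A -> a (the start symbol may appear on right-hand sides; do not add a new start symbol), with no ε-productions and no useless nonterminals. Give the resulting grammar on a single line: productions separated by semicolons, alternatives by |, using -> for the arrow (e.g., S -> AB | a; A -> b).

S -> b | KE; A -> d; B -> b; C -> GA; D -> KK; E -> KG; G -> d | GC | SG; K -> b | BD

No ε-productions.
No unit productions to eliminate.
TERM: introduce B -> b, A -> d and substitute in every rule of length ≥2.
BIN: G -> GGA becomes G -> GC, C -> GA; K -> BKK becomes K -> BD, D -> KK; S -> KKG becomes S -> KE, E -> KG.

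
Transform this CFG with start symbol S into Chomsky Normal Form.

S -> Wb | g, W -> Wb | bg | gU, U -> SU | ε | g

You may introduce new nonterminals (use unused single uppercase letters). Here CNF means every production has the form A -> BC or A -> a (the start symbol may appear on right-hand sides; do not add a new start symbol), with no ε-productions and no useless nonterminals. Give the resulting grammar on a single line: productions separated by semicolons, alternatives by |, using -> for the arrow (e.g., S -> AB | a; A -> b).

S -> g | WA; A -> b; B -> g; U -> g | SU | WA; W -> g | AB | BU | WA

Nullable: {U}; after ε-elimination: S -> g | Wb; U -> S | g | SU; W -> g | Wb | bg | gU.
After unit-elimination: S -> g | Wb; U -> g | SU | Wb; W -> g | Wb | bg | gU.
TERM: introduce A -> b, B -> g and substitute in every rule of length ≥2.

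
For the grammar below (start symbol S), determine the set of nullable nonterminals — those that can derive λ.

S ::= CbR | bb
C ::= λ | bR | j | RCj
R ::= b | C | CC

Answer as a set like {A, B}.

{C, R}

Directly nullable (have an ε-rule): {C}.
R is nullable via R -> C (every symbol on the right is already known nullable).
Not nullable: S — each has a terminal in every rule's right-hand side or depends on a non-nullable symbol.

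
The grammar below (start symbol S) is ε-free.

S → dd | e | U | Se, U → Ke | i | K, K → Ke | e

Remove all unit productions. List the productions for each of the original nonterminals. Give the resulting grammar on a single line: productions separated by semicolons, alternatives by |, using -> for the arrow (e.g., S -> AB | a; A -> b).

S -> e | i | Ke | Se | dd; K -> e | Ke; U -> e | i | Ke

Unit productions: S->U, U->K.
Unit pairs (A ⇒* B via units): (S,K), (S,U), (U,K).
S: inherits non-unit rules of {K, S, U} → Ke | Se | dd | e | i.
K: inherits non-unit rules of {K} → Ke | e.
U: inherits non-unit rules of {K, U} → Ke | e | i.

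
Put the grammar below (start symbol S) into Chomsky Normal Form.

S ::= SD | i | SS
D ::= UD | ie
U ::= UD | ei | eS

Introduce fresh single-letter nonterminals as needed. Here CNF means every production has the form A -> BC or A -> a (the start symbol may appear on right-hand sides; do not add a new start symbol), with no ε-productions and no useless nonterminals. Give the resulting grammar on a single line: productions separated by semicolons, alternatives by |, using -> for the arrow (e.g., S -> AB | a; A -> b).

S -> i | SD | SS; A -> i; B -> e; D -> AB | UD; U -> BA | BS | UD

No ε-productions.
No unit productions to eliminate.
TERM: introduce B -> e, A -> i and substitute in every rule of length ≥2.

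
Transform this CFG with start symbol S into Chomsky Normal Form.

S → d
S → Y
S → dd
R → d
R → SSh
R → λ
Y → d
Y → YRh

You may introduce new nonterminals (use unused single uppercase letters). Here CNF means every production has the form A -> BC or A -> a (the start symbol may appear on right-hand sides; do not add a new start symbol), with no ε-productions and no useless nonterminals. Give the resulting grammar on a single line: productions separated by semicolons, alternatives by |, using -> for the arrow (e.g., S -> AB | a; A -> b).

Nullable: {R}; after ε-elimination: S -> Y | d | dd; R -> d | SSh; Y -> d | Yh | YRh.
After unit-elimination: S -> d | Yh | dd | YRh; R -> d | SSh; Y -> d | Yh | YRh.
TERM: introduce B -> d, A -> h and substitute in every rule of length ≥2.
BIN: R -> SSA becomes R -> SC, C -> SA; S -> YRA becomes S -> YD, D -> RA; Y -> YRA becomes Y -> YE, E -> RA.

S -> d | BB | YA | YD; A -> h; B -> d; C -> SA; D -> RA; E -> RA; R -> d | SC; Y -> d | YA | YE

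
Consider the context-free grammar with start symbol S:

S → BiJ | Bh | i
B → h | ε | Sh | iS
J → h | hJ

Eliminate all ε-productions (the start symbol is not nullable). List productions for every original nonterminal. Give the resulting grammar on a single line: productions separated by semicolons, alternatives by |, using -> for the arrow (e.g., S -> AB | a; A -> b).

Nullable set: {B}.
S -> Bh: B nullable, giving Bh | h.
S -> BiJ: B nullable, giving BiJ | iJ.
Drop B -> ε.
Unchanged (no nullable symbols): S -> i; B -> Sh; B -> h; B -> iS; J -> h; J -> hJ.

S -> h | i | Bh | iJ | BiJ; B -> h | Sh | iS; J -> h | hJ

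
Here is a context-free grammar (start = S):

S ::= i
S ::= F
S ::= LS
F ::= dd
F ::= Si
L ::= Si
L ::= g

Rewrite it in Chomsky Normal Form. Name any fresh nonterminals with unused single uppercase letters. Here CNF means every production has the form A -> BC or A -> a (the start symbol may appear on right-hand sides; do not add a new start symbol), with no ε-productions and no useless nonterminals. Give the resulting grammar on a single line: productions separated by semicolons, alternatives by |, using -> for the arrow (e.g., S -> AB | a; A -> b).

No ε-productions.
After unit-elimination: S -> i | LS | Si | dd; F -> Si | dd; L -> g | Si.
TERM: introduce B -> d, A -> i and substitute in every rule of length ≥2.
Drop unreachable/unproductive: F.

S -> i | BB | LS | SA; A -> i; B -> d; L -> g | SA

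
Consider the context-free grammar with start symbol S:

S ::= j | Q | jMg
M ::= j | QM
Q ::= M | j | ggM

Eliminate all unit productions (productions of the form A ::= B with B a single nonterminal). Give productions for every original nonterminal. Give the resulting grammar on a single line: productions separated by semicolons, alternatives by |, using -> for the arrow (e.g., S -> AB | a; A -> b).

S -> j | QM | ggM | jMg; M -> j | QM; Q -> j | QM | ggM

Unit productions: Q->M, S->Q.
Unit pairs (A ⇒* B via units): (Q,M), (S,M), (S,Q).
S: inherits non-unit rules of {M, Q, S} → QM | ggM | j | jMg.
M: inherits non-unit rules of {M} → QM | j.
Q: inherits non-unit rules of {M, Q} → QM | ggM | j.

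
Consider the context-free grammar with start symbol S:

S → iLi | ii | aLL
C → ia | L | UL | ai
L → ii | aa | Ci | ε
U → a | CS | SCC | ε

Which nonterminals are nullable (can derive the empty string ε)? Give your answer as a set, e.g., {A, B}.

Directly nullable (have an ε-rule): {L, U}.
C is nullable via C -> L (every symbol on the right is already known nullable).
Not nullable: S — each has a terminal in every rule's right-hand side or depends on a non-nullable symbol.

{C, L, U}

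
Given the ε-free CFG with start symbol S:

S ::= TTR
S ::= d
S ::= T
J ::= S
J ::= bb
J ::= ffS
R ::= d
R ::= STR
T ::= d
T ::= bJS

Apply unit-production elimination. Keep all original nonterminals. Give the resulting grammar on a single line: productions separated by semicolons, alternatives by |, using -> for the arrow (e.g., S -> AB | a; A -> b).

Unit productions: J->S, S->T.
Unit pairs (A ⇒* B via units): (J,S), (J,T), (S,T).
S: inherits non-unit rules of {S, T} → TTR | bJS | d.
J: inherits non-unit rules of {J, S, T} → TTR | bJS | bb | d | ffS.
R: inherits non-unit rules of {R} → STR | d.
T: inherits non-unit rules of {T} → bJS | d.

S -> d | TTR | bJS; J -> d | bb | TTR | bJS | ffS; R -> d | STR; T -> d | bJS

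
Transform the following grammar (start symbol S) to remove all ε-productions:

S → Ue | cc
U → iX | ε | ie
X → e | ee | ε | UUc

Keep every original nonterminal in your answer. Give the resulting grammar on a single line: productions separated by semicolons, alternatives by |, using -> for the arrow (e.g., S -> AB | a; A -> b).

Nullable set: {U, X}.
S -> Ue: U nullable, giving Ue | e.
Drop U -> ε.
U -> iX: X nullable, giving i | iX.
Drop X -> ε.
X -> UUc: U, U nullable, giving UUc | Uc | c.
Unchanged (no nullable symbols): S -> cc; U -> ie; X -> e; X -> ee.

S -> e | Ue | cc; U -> i | iX | ie; X -> c | e | Uc | ee | UUc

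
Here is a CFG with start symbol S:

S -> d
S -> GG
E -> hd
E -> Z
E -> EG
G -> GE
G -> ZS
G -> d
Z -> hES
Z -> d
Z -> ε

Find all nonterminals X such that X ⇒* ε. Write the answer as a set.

{E, Z}

Directly nullable (have an ε-rule): {Z}.
E is nullable via E -> Z (every symbol on the right is already known nullable).
Not nullable: G, S — each has a terminal in every rule's right-hand side or depends on a non-nullable symbol.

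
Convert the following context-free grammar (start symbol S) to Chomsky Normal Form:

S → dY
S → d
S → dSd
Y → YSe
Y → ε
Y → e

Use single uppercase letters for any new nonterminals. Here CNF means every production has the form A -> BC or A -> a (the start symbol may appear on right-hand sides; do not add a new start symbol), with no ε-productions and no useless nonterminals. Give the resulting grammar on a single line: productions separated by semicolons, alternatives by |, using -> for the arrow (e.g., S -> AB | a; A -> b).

Nullable: {Y}; after ε-elimination: S -> d | dY | dSd; Y -> e | Se | YSe.
No unit productions to eliminate.
TERM: introduce A -> d, B -> e and substitute in every rule of length ≥2.
BIN: S -> ASA becomes S -> AC, C -> SA; Y -> YSB becomes Y -> YD, D -> SB.

S -> d | AC | AY; A -> d; B -> e; C -> SA; D -> SB; Y -> e | SB | YD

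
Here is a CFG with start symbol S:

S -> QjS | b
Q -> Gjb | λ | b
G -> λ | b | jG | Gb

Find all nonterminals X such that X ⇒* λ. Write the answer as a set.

Directly nullable (have an ε-rule): {G, Q}.
Not nullable: S — each has a terminal in every rule's right-hand side or depends on a non-nullable symbol.

{G, Q}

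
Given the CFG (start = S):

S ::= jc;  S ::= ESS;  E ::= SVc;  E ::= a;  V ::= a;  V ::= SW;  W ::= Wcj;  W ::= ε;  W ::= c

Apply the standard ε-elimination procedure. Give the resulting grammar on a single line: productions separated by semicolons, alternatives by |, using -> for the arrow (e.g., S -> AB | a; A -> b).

Nullable set: {W}.
V -> SW: W nullable, giving S | SW.
Drop W -> ε.
W -> Wcj: W nullable, giving Wcj | cj.
Unchanged (no nullable symbols): S -> ESS; S -> jc; E -> SVc; E -> a; V -> a; W -> c.

S -> jc | ESS; E -> a | SVc; V -> S | a | SW; W -> c | cj | Wcj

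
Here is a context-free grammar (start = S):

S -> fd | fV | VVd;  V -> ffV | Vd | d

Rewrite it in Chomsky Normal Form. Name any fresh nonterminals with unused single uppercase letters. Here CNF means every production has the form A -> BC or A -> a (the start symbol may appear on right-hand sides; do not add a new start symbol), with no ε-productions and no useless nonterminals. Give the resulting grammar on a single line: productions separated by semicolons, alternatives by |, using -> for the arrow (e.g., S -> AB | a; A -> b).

S -> BA | BV | VC; A -> d; B -> f; C -> VA; D -> BV; V -> d | BD | VA

No ε-productions.
No unit productions to eliminate.
TERM: introduce A -> d, B -> f and substitute in every rule of length ≥2.
BIN: S -> VVA becomes S -> VC, C -> VA; V -> BBV becomes V -> BD, D -> BV.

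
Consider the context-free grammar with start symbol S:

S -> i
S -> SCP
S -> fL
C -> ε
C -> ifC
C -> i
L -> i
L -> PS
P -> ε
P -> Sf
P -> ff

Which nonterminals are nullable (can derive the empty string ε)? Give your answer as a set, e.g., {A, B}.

Directly nullable (have an ε-rule): {C, P}.
Not nullable: L, S — each has a terminal in every rule's right-hand side or depends on a non-nullable symbol.

{C, P}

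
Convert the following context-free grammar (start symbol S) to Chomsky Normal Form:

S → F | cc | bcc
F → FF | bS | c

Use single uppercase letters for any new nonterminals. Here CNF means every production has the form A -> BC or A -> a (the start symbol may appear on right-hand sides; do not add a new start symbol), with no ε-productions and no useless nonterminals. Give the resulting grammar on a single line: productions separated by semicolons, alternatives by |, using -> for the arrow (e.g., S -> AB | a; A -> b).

No ε-productions.
After unit-elimination: S -> c | FF | bS | cc | bcc; F -> c | FF | bS.
TERM: introduce A -> b, B -> c and substitute in every rule of length ≥2.
BIN: S -> ABB becomes S -> AC, C -> BB.

S -> c | AC | AS | BB | FF; A -> b; B -> c; C -> BB; F -> c | AS | FF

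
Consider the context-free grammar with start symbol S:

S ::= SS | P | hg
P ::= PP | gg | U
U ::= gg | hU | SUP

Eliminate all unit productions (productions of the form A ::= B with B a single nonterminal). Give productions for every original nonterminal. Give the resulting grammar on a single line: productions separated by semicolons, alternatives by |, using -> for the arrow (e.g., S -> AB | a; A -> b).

Unit productions: P->U, S->P.
Unit pairs (A ⇒* B via units): (P,U), (S,P), (S,U).
S: inherits non-unit rules of {P, S, U} → PP | SS | SUP | gg | hU | hg.
P: inherits non-unit rules of {P, U} → PP | SUP | gg | hU.
U: inherits non-unit rules of {U} → SUP | gg | hU.

S -> PP | SS | gg | hU | hg | SUP; P -> PP | gg | hU | SUP; U -> gg | hU | SUP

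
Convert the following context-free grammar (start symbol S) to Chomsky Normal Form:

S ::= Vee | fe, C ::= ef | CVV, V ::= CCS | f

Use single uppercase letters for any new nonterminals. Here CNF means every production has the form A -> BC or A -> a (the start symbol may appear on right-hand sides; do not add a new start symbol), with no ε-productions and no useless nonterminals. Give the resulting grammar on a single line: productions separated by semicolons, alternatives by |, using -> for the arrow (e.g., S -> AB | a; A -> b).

No ε-productions.
No unit productions to eliminate.
TERM: introduce A -> e, B -> f and substitute in every rule of length ≥2.
BIN: C -> CVV becomes C -> CD, D -> VV; S -> VAA becomes S -> VE, E -> AA; V -> CCS becomes V -> CF, F -> CS.

S -> BA | VE; A -> e; B -> f; C -> AB | CD; D -> VV; E -> AA; F -> CS; V -> f | CF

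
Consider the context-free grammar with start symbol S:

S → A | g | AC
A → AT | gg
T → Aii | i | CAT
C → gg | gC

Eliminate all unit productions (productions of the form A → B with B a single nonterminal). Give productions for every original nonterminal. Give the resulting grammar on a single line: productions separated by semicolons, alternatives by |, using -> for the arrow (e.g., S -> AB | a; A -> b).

Unit productions: S->A.
Unit pairs (A ⇒* B via units): (S,A).
S: inherits non-unit rules of {A, S} → AC | AT | g | gg.
A: inherits non-unit rules of {A} → AT | gg.
C: inherits non-unit rules of {C} → gC | gg.
T: inherits non-unit rules of {T} → Aii | CAT | i.

S -> g | AC | AT | gg; A -> AT | gg; C -> gC | gg; T -> i | Aii | CAT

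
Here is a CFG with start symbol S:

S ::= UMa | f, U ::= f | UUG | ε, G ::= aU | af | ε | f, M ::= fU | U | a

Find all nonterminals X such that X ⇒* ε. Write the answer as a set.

Directly nullable (have an ε-rule): {G, U}.
M is nullable via M -> U (every symbol on the right is already known nullable).
Not nullable: S — each has a terminal in every rule's right-hand side or depends on a non-nullable symbol.

{G, M, U}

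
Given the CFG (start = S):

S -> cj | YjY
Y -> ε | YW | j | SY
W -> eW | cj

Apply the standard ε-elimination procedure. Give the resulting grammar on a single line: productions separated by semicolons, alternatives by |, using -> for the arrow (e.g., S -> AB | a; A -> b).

S -> j | Yj | cj | jY | YjY; W -> cj | eW; Y -> S | W | j | SY | YW

Nullable set: {Y}.
S -> YjY: Y, Y nullable, giving Yj | YjY | j | jY.
Drop Y -> ε.
Y -> SY: Y nullable, giving S | SY.
Y -> YW: Y nullable, giving W | YW.
Unchanged (no nullable symbols): S -> cj; W -> cj; W -> eW; Y -> j.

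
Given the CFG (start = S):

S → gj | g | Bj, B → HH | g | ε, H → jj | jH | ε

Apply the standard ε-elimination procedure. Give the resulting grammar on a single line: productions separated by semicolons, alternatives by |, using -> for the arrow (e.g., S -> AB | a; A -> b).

Nullable set: {B, H}.
S -> Bj: B nullable, giving Bj | j.
Drop B -> ε.
B -> HH: H, H nullable, giving H | HH.
Drop H -> ε.
H -> jH: H nullable, giving j | jH.
Unchanged (no nullable symbols): S -> g; S -> gj; B -> g; H -> jj.

S -> g | j | Bj | gj; B -> H | g | HH; H -> j | jH | jj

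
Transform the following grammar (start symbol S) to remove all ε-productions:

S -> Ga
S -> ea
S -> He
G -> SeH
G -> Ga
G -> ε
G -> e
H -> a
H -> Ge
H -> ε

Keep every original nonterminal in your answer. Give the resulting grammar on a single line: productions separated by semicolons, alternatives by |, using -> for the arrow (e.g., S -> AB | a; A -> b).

Nullable set: {G, H}.
S -> Ga: G nullable, giving Ga | a.
S -> He: H nullable, giving He | e.
Drop G -> ε.
G -> Ga: G nullable, giving Ga | a.
G -> SeH: H nullable, giving Se | SeH.
Drop H -> ε.
H -> Ge: G nullable, giving Ge | e.
Unchanged (no nullable symbols): S -> ea; G -> e; H -> a.

S -> a | e | Ga | He | ea; G -> a | e | Ga | Se | SeH; H -> a | e | Ge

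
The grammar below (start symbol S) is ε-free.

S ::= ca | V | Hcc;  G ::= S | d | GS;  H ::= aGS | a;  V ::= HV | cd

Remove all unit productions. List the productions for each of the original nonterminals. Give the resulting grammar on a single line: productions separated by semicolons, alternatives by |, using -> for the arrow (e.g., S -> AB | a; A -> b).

Unit productions: G->S, S->V.
Unit pairs (A ⇒* B via units): (G,S), (G,V), (S,V).
S: inherits non-unit rules of {S, V} → HV | Hcc | ca | cd.
G: inherits non-unit rules of {G, S, V} → GS | HV | Hcc | ca | cd | d.
H: inherits non-unit rules of {H} → a | aGS.
V: inherits non-unit rules of {V} → HV | cd.

S -> HV | ca | cd | Hcc; G -> d | GS | HV | ca | cd | Hcc; H -> a | aGS; V -> HV | cd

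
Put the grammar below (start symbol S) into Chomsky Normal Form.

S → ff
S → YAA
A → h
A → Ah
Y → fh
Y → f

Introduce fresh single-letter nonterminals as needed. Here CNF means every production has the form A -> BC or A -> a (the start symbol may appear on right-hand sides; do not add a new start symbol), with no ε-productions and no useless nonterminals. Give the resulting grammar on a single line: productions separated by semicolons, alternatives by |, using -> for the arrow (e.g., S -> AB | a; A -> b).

No ε-productions.
No unit productions to eliminate.
TERM: introduce C -> f, B -> h and substitute in every rule of length ≥2.
BIN: S -> YAA becomes S -> YD, D -> AA.

S -> CC | YD; A -> h | AB; B -> h; C -> f; D -> AA; Y -> f | CB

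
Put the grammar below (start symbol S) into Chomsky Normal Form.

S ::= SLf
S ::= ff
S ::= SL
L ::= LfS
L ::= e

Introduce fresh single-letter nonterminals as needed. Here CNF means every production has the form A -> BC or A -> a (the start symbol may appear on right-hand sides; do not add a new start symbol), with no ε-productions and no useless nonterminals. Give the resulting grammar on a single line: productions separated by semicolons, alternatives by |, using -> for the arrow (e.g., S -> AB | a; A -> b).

S -> AA | SC | SL; A -> f; B -> AS; C -> LA; L -> e | LB

No ε-productions.
No unit productions to eliminate.
TERM: introduce A -> f and substitute in every rule of length ≥2.
BIN: L -> LAS becomes L -> LB, B -> AS; S -> SLA becomes S -> SC, C -> LA.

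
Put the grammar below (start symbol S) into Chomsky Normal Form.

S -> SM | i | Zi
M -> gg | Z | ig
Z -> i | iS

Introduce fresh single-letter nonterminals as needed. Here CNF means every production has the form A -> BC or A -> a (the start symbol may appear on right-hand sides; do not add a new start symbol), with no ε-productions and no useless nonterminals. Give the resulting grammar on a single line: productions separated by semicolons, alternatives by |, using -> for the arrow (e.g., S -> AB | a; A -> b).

No ε-productions.
After unit-elimination: S -> i | SM | Zi; M -> i | gg | iS | ig; Z -> i | iS.
TERM: introduce A -> g, B -> i and substitute in every rule of length ≥2.

S -> i | SM | ZB; A -> g; B -> i; M -> i | AA | BA | BS; Z -> i | BS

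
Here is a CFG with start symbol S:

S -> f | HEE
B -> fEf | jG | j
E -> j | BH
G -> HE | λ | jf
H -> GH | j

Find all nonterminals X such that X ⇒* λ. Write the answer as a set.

Directly nullable (have an ε-rule): {G}.
Not nullable: B, E, H, S — each has a terminal in every rule's right-hand side or depends on a non-nullable symbol.

{G}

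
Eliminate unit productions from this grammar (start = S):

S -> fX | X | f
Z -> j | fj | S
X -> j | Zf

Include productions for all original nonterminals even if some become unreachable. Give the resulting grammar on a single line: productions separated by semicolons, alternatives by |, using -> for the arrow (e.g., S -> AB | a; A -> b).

Unit productions: S->X, Z->S.
Unit pairs (A ⇒* B via units): (S,X), (Z,S), (Z,X).
S: inherits non-unit rules of {S, X} → Zf | f | fX | j.
X: inherits non-unit rules of {X} → Zf | j.
Z: inherits non-unit rules of {S, X, Z} → Zf | f | fX | fj | j.

S -> f | j | Zf | fX; X -> j | Zf; Z -> f | j | Zf | fX | fj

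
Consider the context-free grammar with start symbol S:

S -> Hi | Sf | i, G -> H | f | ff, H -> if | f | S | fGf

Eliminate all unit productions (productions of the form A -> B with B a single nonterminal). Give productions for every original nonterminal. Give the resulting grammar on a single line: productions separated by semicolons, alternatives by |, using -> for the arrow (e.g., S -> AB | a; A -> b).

S -> i | Hi | Sf; G -> f | i | Hi | Sf | ff | if | fGf; H -> f | i | Hi | Sf | if | fGf

Unit productions: G->H, H->S.
Unit pairs (A ⇒* B via units): (G,H), (G,S), (H,S).
S: inherits non-unit rules of {S} → Hi | Sf | i.
G: inherits non-unit rules of {G, H, S} → Hi | Sf | f | fGf | ff | i | if.
H: inherits non-unit rules of {H, S} → Hi | Sf | f | fGf | i | if.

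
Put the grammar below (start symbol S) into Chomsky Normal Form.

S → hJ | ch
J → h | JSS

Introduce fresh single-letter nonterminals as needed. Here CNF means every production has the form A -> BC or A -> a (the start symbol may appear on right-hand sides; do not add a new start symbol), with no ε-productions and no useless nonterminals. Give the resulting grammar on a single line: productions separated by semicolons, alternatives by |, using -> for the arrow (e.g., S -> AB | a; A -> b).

No ε-productions.
No unit productions to eliminate.
TERM: introduce A -> c, B -> h and substitute in every rule of length ≥2.
BIN: J -> JSS becomes J -> JC, C -> SS.

S -> AB | BJ; A -> c; B -> h; C -> SS; J -> h | JC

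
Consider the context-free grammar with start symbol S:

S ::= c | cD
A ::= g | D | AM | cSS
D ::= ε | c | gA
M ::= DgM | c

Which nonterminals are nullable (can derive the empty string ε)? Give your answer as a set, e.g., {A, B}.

{A, D}

Directly nullable (have an ε-rule): {D}.
A is nullable via A -> D (every symbol on the right is already known nullable).
Not nullable: M, S — each has a terminal in every rule's right-hand side or depends on a non-nullable symbol.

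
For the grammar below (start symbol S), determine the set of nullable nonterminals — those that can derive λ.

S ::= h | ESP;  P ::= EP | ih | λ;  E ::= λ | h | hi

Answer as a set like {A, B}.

Directly nullable (have an ε-rule): {E, P}.
Not nullable: S — each has a terminal in every rule's right-hand side or depends on a non-nullable symbol.

{E, P}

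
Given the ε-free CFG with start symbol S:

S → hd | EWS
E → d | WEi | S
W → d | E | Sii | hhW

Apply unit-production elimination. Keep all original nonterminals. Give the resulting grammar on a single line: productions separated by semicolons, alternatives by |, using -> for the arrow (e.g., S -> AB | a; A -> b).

Unit productions: E->S, W->E.
Unit pairs (A ⇒* B via units): (E,S), (W,E), (W,S).
S: inherits non-unit rules of {S} → EWS | hd.
E: inherits non-unit rules of {E, S} → EWS | WEi | d | hd.
W: inherits non-unit rules of {E, S, W} → EWS | Sii | WEi | d | hd | hhW.

S -> hd | EWS; E -> d | hd | EWS | WEi; W -> d | hd | EWS | Sii | WEi | hhW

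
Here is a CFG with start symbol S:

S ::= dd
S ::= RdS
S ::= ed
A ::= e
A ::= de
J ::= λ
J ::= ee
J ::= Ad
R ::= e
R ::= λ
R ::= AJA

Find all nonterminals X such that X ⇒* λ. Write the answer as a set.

Directly nullable (have an ε-rule): {J, R}.
Not nullable: A, S — each has a terminal in every rule's right-hand side or depends on a non-nullable symbol.

{J, R}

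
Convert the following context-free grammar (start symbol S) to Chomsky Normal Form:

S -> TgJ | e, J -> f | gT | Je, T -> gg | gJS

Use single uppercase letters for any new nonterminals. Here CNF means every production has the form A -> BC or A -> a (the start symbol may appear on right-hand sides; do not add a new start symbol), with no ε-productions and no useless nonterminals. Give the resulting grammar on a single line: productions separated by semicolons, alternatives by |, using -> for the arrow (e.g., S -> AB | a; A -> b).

S -> e | TC; A -> e; B -> g; C -> BJ; D -> JS; J -> f | BT | JA; T -> BB | BD

No ε-productions.
No unit productions to eliminate.
TERM: introduce A -> e, B -> g and substitute in every rule of length ≥2.
BIN: S -> TBJ becomes S -> TC, C -> BJ; T -> BJS becomes T -> BD, D -> JS.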